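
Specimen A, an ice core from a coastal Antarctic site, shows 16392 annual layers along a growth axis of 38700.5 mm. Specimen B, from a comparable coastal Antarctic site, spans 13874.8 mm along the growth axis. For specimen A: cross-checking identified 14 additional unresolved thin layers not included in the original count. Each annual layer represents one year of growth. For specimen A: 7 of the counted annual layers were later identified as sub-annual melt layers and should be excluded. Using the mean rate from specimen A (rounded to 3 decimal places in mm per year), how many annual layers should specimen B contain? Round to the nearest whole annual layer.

Specimen A: adjusted count: 16392 − 7 + 14 = 16399 annual layers.
A: Mean rate = 38700.5 mm / 16399 years ≈ 2.360 mm/yr.
Specimen B: 13874.8 mm / 2.360 mm per year = 5879.15 years ≈ 5879 annual layers.

5879 annual layers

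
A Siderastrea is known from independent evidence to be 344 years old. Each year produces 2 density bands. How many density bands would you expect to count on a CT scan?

688 density bands

Expected density bands: 344 × 2 = 688.
So 688 density bands should be present.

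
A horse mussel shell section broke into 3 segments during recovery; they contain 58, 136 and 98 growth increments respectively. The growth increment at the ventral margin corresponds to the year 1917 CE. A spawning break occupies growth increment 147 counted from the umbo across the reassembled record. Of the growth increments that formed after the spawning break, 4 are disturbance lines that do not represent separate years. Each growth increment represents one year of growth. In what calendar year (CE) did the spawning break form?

1776 CE

Total growth increments = 58 + 136 + 98 = 292.
Between growth increment 147 and the ventral margin there are 292 − 147 = 145 growth increments.
Excluding 4 false growth increments: 145 − 4 = 141.
1917 − 141 = 1776 CE.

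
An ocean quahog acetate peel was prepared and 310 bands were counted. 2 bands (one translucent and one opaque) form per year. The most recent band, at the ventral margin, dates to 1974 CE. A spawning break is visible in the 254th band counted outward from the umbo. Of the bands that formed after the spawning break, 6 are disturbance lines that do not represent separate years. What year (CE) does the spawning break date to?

1949 CE

Between band 254 and the ventral margin there are 310 − 254 = 56 bands.
56 − 6 false = 50 true bands after the spawning break.
50 bands at 2 per year is 50 / 2 = 25 years.
The band at the ventral margin is 1974 CE, so the spawning break dates to 1974 − 25 = 1949 CE.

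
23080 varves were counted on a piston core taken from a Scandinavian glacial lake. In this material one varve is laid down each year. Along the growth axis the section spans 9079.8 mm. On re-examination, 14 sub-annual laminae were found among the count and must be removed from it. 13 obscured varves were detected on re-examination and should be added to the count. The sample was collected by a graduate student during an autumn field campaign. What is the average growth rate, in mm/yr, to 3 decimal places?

0.393 mm/yr

Adjusted count: 23080 − 14 + 13 = 23079 varves.
Mean rate = 9079.8 mm / 23079 years ≈ 0.393 mm/yr.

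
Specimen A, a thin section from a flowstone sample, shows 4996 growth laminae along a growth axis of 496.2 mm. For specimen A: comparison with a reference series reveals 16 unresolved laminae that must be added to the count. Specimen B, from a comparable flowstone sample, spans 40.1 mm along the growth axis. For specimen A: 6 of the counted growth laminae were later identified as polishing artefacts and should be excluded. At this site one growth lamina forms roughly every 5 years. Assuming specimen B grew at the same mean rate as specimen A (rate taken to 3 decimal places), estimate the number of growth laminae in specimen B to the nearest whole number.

401 growth laminae

Specimen A: correcting the raw count gives 4996 − 6 + 16 = 5006 true growth laminae.
Specimen A: multiplying by 5 years per growth lamina: 5006 × 5 = 25030 years.
A: Extension rate ≈ 496.2 / 25030 = 0.020 mm/yr.
B spans 40.1 / 0.020 = 2005.00 years; at 5 years per growth lamina that is 2005.00 / 5 ≈ 401 growth laminae.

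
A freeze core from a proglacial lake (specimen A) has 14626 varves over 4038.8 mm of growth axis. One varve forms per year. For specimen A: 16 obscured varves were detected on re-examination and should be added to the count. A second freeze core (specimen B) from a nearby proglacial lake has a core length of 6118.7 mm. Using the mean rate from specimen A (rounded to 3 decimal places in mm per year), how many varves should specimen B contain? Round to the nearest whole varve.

Specimen A: correcting the raw count gives 14626 + 16 = 14642 true varves.
A: 4038.8 mm over 14642 years gives 4038.8 / 14642 ≈ 0.276 mm/yr.
For B, 6118.7 / 0.276 = 22169.20 years ≈ 22169 varves.

22169 varves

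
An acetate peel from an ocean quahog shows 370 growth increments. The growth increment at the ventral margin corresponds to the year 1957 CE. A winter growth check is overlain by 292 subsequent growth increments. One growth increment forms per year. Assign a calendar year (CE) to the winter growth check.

There are 292 growth increments younger than the winter growth check.
The growth increment at the ventral margin is 1957 CE, so the winter growth check dates to 1957 − 292 = 1665 CE.

1665 CE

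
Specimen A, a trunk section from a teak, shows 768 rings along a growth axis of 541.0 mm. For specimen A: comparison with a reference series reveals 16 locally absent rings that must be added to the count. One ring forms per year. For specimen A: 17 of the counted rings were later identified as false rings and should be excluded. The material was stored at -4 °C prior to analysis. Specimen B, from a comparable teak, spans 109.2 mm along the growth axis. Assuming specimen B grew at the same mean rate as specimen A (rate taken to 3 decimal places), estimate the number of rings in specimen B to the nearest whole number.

Specimen A: true ring count = 768 − 17 + 16 = 767.
A: 541.0 mm over 767 years gives 541.0 / 767 ≈ 0.705 mm per year.
Specimen B: 109.2 mm / 0.705 mm per year = 154.89 years ≈ 155 rings.

155 rings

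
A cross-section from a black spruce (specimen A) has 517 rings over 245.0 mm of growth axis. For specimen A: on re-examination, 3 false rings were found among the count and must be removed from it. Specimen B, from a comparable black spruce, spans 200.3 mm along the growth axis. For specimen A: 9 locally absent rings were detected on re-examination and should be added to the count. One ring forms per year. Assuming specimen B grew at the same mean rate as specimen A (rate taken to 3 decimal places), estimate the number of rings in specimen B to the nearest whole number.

Specimen A: adjusted count: 517 − 3 + 9 = 523 rings.
A: Mean rate = 245.0 mm / 523 years ≈ 0.468 mm/yr.
For B, 200.3 / 0.468 = 427.99 years ≈ 428 rings.

428 rings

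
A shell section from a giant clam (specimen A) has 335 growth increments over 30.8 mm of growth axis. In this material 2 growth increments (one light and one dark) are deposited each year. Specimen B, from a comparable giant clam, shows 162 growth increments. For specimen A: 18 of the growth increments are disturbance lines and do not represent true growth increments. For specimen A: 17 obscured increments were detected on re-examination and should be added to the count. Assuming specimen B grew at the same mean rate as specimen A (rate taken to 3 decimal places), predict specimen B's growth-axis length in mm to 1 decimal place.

Specimen A: true growth increment count = 335 − 18 + 17 = 334.
Specimen A: 334 growth increments at 2 per year is 334 / 2 = 167 years.
A: Extension rate ≈ 30.8 / 167 = 0.184 mm/yr.
Specimen B: 162 growth increments at 2 per year is 162 / 2 = 81 years. For B, 0.184 mm/year × 81 years = 14.9 mm.

14.9 mm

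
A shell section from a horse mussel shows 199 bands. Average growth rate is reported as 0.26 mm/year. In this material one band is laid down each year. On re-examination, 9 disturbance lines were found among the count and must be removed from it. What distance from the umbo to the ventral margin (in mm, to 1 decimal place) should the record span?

49.4 mm

After corrections the count is 199 − 9 = 190 bands.
Predicted length = 0.26 mm/year × 190 years = 49.4 mm.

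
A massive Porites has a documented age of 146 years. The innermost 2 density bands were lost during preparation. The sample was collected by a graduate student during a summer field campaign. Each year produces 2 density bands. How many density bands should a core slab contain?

290 density bands

Expected density bands: 146 × 2 = 292.
292 − 2 missed = 290 density bands expected in the prepared section.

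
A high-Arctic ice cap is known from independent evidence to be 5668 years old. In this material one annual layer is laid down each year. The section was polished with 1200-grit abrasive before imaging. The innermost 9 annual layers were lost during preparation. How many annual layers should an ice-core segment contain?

One annual layer per year gives 5668 annual layers over 5668 years.
Less the 9 uncaptured annual layers: 5668 − 9 = 5659.

5659 annual layers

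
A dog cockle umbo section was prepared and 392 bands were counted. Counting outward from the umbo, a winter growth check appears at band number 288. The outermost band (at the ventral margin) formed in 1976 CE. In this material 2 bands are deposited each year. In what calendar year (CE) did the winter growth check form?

1924 CE

The winter growth check sits at band 288 from the umbo, so 392 − 288 = 104 bands formed after it.
With 2 bands per year, 104 / 2 = 52 years.
Counting back 52 years from 1976 CE places the winter growth check in 1976 − 52 = 1924 CE.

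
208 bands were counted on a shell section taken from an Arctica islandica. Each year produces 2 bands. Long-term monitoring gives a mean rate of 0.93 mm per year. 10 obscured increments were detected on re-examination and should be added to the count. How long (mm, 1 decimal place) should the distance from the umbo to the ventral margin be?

101.4 mm

Adjusted count: 208 + 10 = 218 bands.
With 2 bands per year, 218 / 2 = 109 years.
Length ≈ 0.93 × 109 = 101.4 mm.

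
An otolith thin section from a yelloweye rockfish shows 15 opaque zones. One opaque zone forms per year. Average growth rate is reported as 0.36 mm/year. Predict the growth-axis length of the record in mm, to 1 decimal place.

5.4 mm

The record spans 15 years at 0.36 mm per year.
Length ≈ 0.36 × 15 = 5.4 mm.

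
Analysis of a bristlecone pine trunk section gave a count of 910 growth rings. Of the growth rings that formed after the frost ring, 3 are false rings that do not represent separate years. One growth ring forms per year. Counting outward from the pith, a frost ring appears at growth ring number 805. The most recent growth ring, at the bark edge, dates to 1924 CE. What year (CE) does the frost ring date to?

1822 CE

910 − 805 = 105 growth rings lie beyond the frost ring toward the bark edge.
105 − 3 false = 102 true growth rings after the frost ring.
The growth ring at the bark edge is 1924 CE, so the frost ring dates to 1924 − 102 = 1822 CE.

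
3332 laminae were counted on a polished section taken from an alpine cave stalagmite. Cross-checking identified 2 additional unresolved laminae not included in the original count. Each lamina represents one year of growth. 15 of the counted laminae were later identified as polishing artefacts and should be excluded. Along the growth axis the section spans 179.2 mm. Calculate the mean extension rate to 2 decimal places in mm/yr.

0.05 mm/yr

True lamina count = 3332 − 15 + 2 = 3319.
Mean rate = 179.2 mm / 3319 years ≈ 0.05 mm/yr.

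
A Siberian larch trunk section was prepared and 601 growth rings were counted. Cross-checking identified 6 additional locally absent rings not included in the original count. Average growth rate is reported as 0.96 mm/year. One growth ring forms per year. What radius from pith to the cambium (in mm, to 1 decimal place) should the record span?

582.7 mm

Correcting the raw count gives 601 + 6 = 607 true growth rings.
607 years at 0.96 mm/year gives 0.96 × 607 = 582.7 mm.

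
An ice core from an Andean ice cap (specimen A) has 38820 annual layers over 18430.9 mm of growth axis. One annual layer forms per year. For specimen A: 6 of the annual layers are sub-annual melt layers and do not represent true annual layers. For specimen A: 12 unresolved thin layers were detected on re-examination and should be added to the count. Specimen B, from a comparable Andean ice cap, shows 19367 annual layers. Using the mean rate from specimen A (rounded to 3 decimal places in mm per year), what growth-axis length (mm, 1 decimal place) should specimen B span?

Specimen A: correcting the raw count gives 38820 − 6 + 12 = 38826 true annual layers.
A: 18430.9 mm over 38826 years gives 18430.9 / 38826 ≈ 0.475 mm per year.
Length of B = 0.475 × 19367 = 9199.3 mm.

9199.3 mm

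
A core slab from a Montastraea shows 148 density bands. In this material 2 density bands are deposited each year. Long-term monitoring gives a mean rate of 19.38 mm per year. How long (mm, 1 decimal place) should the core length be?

148 density bands at 2 per year is 148 / 2 = 74 years.
Predicted length = 19.38 mm/year × 74 years = 1434.1 mm.

1434.1 mm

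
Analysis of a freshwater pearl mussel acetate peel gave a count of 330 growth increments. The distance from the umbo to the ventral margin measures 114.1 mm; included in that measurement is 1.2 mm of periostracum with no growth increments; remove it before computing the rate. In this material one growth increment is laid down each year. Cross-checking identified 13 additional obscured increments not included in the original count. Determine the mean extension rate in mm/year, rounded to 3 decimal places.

Correcting the raw count gives 330 + 13 = 343 true growth increments.
Net length = 114.1 − 1.2 = 112.9 mm.
112.9 mm over 343 years gives 112.9 / 343 ≈ 0.329 mm/year.

0.329 mm/year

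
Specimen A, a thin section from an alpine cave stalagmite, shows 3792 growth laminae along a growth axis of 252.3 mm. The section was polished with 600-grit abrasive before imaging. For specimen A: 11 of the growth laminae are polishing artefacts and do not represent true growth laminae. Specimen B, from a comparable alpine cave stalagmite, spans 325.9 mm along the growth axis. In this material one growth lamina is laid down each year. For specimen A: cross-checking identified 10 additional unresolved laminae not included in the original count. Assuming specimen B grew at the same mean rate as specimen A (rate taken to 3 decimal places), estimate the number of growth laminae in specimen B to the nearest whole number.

Specimen A: after corrections the count is 3792 − 11 + 10 = 3791 growth laminae.
A: 252.3 mm over 3791 years gives 252.3 / 3791 ≈ 0.067 mm/year.
Specimen B: 325.9 mm / 0.067 mm per year = 4864.18 years ≈ 4864 growth laminae.

4864 growth laminae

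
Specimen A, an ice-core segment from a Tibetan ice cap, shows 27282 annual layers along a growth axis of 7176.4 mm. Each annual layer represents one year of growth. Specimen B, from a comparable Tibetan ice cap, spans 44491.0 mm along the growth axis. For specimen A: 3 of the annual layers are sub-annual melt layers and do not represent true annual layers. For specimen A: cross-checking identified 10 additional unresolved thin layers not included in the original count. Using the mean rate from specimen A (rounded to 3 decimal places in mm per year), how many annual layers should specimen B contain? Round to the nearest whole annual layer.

Specimen A: after corrections the count is 27282 − 3 + 10 = 27289 annual layers.
A: Mean rate = 7176.4 mm / 27289 years ≈ 0.263 mm per year.
Specimen B: 44491.0 mm / 0.263 mm per year = 169167.30 years ≈ 169167 annual layers.

169167 annual layers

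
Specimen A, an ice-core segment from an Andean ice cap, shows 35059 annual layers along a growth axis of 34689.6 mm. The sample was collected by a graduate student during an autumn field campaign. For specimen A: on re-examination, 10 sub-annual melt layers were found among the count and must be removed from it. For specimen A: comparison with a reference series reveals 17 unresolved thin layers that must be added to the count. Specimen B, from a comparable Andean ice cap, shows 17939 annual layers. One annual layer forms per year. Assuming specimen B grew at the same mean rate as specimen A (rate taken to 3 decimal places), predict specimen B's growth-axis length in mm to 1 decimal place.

17741.7 mm

Specimen A: true annual layer count = 35059 − 10 + 17 = 35066.
A: Extension rate ≈ 34689.6 / 35066 = 0.989 mm/yr.
B's length ≈ 0.989 × 17939 = 17741.7 mm.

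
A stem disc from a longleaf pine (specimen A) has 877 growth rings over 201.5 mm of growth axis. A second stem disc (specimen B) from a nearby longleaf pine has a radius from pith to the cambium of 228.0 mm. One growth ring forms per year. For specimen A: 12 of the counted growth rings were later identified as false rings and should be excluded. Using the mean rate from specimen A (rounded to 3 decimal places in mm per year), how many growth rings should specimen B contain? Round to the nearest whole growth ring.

979 growth rings

Specimen A: true growth ring count = 877 − 12 = 865.
A: 201.5 mm over 865 years gives 201.5 / 865 ≈ 0.233 mm/year.
Specimen B: 228.0 mm / 0.233 mm per year = 978.54 years ≈ 979 growth rings.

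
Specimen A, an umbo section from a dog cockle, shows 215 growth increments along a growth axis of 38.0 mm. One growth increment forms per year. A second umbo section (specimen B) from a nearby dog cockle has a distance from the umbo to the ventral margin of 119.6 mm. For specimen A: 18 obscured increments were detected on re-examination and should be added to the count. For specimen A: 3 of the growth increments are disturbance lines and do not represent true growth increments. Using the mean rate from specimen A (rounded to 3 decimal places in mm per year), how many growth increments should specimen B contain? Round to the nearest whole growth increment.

725 growth increments

Specimen A: adjusted count: 215 − 3 + 18 = 230 growth increments.
A: Extension rate ≈ 38.0 / 230 = 0.165 mm per year.
For B, 119.6 / 0.165 = 724.85 years ≈ 725 growth increments.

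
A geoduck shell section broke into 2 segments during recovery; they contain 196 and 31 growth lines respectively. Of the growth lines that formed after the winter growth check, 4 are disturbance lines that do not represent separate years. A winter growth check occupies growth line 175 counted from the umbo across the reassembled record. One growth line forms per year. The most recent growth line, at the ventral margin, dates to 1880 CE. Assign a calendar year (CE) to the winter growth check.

1832 CE

Total growth lines = 196 + 31 = 227.
Between growth line 175 and the ventral margin there are 227 − 175 = 52 growth lines.
52 − 4 false = 48 true growth lines after the winter growth check.
Counting back 48 years from 1880 CE places the winter growth check in 1880 − 48 = 1832 CE.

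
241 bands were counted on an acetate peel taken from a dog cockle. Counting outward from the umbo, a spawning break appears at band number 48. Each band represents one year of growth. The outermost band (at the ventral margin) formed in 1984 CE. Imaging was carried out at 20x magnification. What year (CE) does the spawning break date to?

1791 CE

The spawning break sits at band 48 from the umbo, so 241 − 48 = 193 bands formed after it.
The band at the ventral margin is 1984 CE, so the spawning break dates to 1984 − 193 = 1791 CE.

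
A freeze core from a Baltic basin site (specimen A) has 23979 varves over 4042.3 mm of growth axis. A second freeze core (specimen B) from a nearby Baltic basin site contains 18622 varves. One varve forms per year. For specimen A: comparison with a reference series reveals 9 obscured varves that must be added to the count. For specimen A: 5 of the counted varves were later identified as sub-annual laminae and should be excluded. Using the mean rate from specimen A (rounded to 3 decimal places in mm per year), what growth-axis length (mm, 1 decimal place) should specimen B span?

Specimen A: true varve count = 23979 − 5 + 9 = 23983.
A: Mean rate = 4042.3 mm / 23983 years ≈ 0.169 mm/yr.
For B, 0.169 mm/year × 18622 years = 3147.1 mm.

3147.1 mm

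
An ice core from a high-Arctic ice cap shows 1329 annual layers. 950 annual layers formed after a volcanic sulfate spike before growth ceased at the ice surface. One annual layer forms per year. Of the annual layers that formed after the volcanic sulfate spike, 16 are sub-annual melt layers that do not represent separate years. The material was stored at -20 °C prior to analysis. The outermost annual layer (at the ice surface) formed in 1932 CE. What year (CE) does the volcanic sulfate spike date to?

950 annual layers post-date the volcanic sulfate spike.
Excluding 16 false annual layers: 950 − 16 = 934.
Counting back 934 years from 1932 CE places the volcanic sulfate spike in 1932 − 934 = 998 CE.

998 CE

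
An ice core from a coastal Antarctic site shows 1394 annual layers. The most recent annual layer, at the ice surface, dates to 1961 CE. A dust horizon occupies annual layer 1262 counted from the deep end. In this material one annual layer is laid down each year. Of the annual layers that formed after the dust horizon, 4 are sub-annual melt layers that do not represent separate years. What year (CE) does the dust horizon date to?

1394 − 1262 = 132 annual layers lie beyond the dust horizon toward the ice surface.
132 − 4 false = 128 true annual layers after the dust horizon.
1961 − 128 = 1833 CE.

1833 CE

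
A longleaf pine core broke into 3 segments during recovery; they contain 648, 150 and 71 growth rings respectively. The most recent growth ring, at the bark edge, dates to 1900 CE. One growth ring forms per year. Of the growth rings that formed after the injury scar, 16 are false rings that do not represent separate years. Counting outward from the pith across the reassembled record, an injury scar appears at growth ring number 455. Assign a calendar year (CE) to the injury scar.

Total growth rings = 648 + 150 + 71 = 869.
Between growth ring 455 and the bark edge there are 869 − 455 = 414 growth rings.
Removing the 16 false growth rings leaves 414 − 16 = 398 true growth rings beyond the injury scar.
The growth ring at the bark edge is 1900 CE, so the injury scar dates to 1900 − 398 = 1502 CE.

1502 CE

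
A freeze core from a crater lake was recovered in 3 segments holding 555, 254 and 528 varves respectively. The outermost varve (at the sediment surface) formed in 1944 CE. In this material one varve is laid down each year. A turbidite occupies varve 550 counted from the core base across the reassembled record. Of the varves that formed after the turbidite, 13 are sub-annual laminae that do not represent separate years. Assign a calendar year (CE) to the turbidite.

1170 CE

Total varves = 555 + 254 + 528 = 1337.
The turbidite sits at varve 550 from the core base, so 1337 − 550 = 787 varves formed after it.
787 − 13 false = 774 true varves after the turbidite.
Counting back 774 years from 1944 CE places the turbidite in 1944 − 774 = 1170 CE.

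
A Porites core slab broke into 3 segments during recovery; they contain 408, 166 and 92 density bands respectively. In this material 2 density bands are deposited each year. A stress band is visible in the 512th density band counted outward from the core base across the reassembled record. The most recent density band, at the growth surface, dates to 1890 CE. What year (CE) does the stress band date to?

1813 CE

Total density bands = 408 + 166 + 92 = 666.
Between density band 512 and the growth surface there are 666 − 512 = 154 density bands.
With 2 density bands per year, 154 / 2 = 77 years.
1890 − 77 = 1813 CE.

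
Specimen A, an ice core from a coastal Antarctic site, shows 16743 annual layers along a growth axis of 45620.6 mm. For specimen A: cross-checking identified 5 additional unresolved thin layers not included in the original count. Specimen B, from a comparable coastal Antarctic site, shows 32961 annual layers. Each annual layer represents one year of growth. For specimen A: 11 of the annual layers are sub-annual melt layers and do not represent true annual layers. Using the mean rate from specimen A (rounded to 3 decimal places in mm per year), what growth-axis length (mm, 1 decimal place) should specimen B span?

Specimen A: correcting the raw count gives 16743 − 11 + 5 = 16737 true annual layers.
A: 45620.6 mm over 16737 years gives 45620.6 / 16737 ≈ 2.726 mm/yr.
For B, 2.726 mm/year × 32961 years = 89851.7 mm.

89851.7 mm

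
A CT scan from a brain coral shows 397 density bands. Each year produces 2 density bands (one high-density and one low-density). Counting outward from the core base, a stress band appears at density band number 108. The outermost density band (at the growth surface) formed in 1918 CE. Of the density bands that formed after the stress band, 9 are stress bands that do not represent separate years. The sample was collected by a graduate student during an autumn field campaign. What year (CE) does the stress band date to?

Between density band 108 and the growth surface there are 397 − 108 = 289 density bands.
Excluding 9 false density bands: 289 − 9 = 280.
280 density bands at 2 per year is 280 / 2 = 140 years.
The density band at the growth surface is 1918 CE, so the stress band dates to 1918 − 140 = 1778 CE.

1778 CE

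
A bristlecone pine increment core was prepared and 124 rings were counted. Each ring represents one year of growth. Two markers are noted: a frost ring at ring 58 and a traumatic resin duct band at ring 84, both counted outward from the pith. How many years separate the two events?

26 yr

84 − 58 = 26 rings lie between the two events.
At one ring per year, 26 years elapsed between them.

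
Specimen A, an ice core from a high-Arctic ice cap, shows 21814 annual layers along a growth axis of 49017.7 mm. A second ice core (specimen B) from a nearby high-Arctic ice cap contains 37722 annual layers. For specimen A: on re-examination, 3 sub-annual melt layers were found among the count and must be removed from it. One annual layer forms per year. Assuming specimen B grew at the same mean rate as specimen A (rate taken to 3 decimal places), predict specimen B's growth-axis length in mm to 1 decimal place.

Specimen A: correcting the raw count gives 21814 − 3 = 21811 true annual layers.
A: Extension rate ≈ 49017.7 / 21811 = 2.247 mm/yr.
Length of B = 2.247 × 37722 = 84761.3 mm.

84761.3 mm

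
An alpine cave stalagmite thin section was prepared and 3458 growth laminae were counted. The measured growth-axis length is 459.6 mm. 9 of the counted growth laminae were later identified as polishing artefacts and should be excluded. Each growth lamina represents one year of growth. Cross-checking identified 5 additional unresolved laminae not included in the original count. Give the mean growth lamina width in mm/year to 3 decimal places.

0.133 mm/year

True growth lamina count = 3458 − 9 + 5 = 3454.
Mean rate = 459.6 mm / 3454 years ≈ 0.133 mm/year.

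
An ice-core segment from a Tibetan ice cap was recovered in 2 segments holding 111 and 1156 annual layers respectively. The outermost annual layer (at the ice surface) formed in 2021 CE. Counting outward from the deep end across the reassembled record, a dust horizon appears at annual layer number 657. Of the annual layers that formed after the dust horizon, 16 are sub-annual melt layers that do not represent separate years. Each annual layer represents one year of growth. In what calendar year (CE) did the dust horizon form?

1427 CE

Total annual layers = 111 + 1156 = 1267.
1267 − 657 = 610 annual layers lie beyond the dust horizon toward the ice surface.
Excluding 16 false annual layers: 610 − 16 = 594.
Counting back 594 years from 2021 CE places the dust horizon in 2021 − 594 = 1427 CE.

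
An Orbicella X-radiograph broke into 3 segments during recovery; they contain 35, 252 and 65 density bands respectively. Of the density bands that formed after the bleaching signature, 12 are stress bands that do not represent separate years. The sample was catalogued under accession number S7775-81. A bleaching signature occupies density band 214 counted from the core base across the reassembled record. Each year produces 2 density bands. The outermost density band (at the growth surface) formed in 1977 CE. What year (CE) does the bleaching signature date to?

1914 CE

Total density bands = 35 + 252 + 65 = 352.
Between density band 214 and the growth surface there are 352 − 214 = 138 density bands.
Excluding 12 false density bands: 138 − 12 = 126.
Dividing by 2 density bands per year: 126 / 2 = 63 years.
Counting back 63 years from 1977 CE places the bleaching signature in 1977 − 63 = 1914 CE.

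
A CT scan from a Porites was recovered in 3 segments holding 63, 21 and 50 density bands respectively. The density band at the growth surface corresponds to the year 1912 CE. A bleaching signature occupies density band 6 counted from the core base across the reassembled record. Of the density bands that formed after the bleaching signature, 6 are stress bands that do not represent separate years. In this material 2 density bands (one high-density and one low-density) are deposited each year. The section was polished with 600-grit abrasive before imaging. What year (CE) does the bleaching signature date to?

1851 CE

Total density bands = 63 + 21 + 50 = 134.
The bleaching signature sits at density band 6 from the core base, so 134 − 6 = 128 density bands formed after it.
Excluding 6 false density bands: 128 − 6 = 122.
With 2 density bands per year, 122 / 2 = 61 years.
Counting back 61 years from 1912 CE places the bleaching signature in 1912 − 61 = 1851 CE.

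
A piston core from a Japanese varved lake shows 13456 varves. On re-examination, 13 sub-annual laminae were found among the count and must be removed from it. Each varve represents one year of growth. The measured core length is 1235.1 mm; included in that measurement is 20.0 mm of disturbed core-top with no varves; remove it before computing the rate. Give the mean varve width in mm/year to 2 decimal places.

True varve count = 13456 − 13 = 13443.
Removing the 20.0 mm offcut leaves 1235.1 − 20.0 = 1215.1 mm.
Mean rate = 1215.1 mm / 13443 years ≈ 0.09 mm/year.

0.09 mm/year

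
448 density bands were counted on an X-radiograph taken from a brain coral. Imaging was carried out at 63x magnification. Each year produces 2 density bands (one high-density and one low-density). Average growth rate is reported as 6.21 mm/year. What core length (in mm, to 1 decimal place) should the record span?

1391.0 mm

448 density bands at 2 per year is 448 / 2 = 224 years.
Predicted length = 6.21 mm/year × 224 years = 1391.0 mm.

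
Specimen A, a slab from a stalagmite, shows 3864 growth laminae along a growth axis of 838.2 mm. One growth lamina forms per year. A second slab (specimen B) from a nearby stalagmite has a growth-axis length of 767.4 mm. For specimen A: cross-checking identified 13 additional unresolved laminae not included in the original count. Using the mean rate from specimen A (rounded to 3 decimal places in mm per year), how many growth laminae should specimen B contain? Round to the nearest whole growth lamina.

3553 growth laminae

Specimen A: adjusted count: 3864 + 13 = 3877 growth laminae.
A: 838.2 mm over 3877 years gives 838.2 / 3877 ≈ 0.216 mm per year.
For B, 767.4 / 0.216 = 3552.78 years ≈ 3553 growth laminae.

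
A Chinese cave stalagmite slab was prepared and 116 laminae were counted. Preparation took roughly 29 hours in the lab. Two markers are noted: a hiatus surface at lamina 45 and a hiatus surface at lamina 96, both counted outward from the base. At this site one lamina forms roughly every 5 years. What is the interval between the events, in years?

255 yr

96 − 45 = 51 laminae lie between the two events.
At 5 years per lamina, 51 × 5 = 255 years.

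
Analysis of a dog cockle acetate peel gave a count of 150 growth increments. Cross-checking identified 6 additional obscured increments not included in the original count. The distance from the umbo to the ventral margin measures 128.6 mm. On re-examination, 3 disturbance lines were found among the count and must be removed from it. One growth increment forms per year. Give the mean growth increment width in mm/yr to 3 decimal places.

0.841 mm/yr

Adjusted count: 150 − 3 + 6 = 153 growth increments.
Mean rate = 128.6 mm / 153 years ≈ 0.841 mm/yr.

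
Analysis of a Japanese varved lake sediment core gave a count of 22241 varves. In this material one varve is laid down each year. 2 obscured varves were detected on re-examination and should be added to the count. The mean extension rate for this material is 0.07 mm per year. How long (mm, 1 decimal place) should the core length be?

1557.0 mm

Adjusted count: 22241 + 2 = 22243 varves.
Length ≈ 0.07 × 22243 = 1557.0 mm.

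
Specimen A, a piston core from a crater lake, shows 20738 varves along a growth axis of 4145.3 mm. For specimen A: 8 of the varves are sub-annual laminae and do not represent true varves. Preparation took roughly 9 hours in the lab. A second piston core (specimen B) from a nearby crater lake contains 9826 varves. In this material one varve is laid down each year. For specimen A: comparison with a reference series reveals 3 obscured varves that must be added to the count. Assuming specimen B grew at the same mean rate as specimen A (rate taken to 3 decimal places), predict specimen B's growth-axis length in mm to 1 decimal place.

Specimen A: adjusted count: 20738 − 8 + 3 = 20733 varves.
A: Extension rate ≈ 4145.3 / 20733 = 0.200 mm per year.
Length of B = 0.200 × 9826 = 1965.2 mm.

1965.2 mm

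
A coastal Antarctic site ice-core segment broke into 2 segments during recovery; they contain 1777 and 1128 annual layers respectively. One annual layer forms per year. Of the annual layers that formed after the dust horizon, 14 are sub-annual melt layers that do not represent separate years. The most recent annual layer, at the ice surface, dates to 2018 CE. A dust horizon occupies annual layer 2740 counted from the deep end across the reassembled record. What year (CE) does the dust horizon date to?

1867 CE

Total annual layers = 1777 + 1128 = 2905.
Between annual layer 2740 and the ice surface there are 2905 − 2740 = 165 annual layers.
Excluding 14 false annual layers: 165 − 14 = 151.
Counting back 151 years from 2018 CE places the dust horizon in 2018 − 151 = 1867 CE.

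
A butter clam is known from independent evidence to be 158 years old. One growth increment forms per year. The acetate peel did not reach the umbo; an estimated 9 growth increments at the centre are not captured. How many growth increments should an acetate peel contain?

149 growth increments

One growth increment per year gives 158 growth increments over 158 years.
Subtracting the 9 growth increments not captured gives 158 − 9 = 149 growth increments in the record.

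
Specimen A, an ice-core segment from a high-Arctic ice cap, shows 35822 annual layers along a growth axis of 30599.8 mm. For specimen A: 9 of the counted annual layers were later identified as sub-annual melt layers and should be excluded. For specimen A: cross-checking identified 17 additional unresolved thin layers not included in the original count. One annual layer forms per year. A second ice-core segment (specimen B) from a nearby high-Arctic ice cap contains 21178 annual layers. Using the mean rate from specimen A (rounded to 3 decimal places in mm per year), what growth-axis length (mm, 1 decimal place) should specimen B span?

18086.0 mm

Specimen A: adjusted count: 35822 − 9 + 17 = 35830 annual layers.
A: Mean rate = 30599.8 mm / 35830 years ≈ 0.854 mm per year.
Length of B = 0.854 × 21178 = 18086.0 mm.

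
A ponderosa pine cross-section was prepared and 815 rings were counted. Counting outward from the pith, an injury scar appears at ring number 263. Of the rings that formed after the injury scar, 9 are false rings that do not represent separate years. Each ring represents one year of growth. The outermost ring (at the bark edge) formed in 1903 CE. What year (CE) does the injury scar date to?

The injury scar sits at ring 263 from the pith, so 815 − 263 = 552 rings formed after it.
Removing the 9 false rings leaves 552 − 9 = 543 true rings beyond the injury scar.
Counting back 543 years from 1903 CE places the injury scar in 1903 − 543 = 1360 CE.

1360 CE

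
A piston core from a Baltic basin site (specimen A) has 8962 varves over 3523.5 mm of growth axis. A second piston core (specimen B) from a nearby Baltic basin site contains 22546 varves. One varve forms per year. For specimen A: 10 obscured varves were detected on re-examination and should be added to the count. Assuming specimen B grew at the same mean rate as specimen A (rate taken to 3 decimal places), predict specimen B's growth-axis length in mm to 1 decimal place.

8860.6 mm

Specimen A: true varve count = 8962 + 10 = 8972.
A: Mean rate = 3523.5 mm / 8972 years ≈ 0.393 mm per year.
For B, 0.393 mm/year × 22546 years = 8860.6 mm.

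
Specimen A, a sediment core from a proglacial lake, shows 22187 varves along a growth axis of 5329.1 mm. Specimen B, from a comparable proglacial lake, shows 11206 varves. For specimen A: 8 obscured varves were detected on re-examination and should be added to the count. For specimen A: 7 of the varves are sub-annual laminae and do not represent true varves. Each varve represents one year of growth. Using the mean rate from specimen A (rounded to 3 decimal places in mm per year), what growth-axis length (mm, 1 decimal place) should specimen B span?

Specimen A: adjusted count: 22187 − 7 + 8 = 22188 varves.
A: Extension rate ≈ 5329.1 / 22188 = 0.240 mm/year.
Length of B = 0.240 × 11206 = 2689.4 mm.

2689.4 mm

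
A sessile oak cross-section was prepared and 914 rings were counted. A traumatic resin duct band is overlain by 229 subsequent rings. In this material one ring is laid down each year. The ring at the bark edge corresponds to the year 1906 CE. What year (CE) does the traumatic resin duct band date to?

1677 CE

229 rings post-date the traumatic resin duct band.
Counting back 229 years from 1906 CE places the traumatic resin duct band in 1906 − 229 = 1677 CE.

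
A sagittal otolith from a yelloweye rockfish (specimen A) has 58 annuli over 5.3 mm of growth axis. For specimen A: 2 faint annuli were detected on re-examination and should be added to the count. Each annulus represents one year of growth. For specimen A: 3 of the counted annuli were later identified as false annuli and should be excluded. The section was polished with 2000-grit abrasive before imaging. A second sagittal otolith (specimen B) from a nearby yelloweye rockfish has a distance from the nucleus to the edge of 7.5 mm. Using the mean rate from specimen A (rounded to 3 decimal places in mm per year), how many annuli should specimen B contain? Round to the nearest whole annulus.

Specimen A: after corrections the count is 58 − 3 + 2 = 57 annuli.
A: Extension rate ≈ 5.3 / 57 = 0.093 mm per year.
For B, 7.5 / 0.093 = 80.65 years ≈ 81 annuli.

81 annuli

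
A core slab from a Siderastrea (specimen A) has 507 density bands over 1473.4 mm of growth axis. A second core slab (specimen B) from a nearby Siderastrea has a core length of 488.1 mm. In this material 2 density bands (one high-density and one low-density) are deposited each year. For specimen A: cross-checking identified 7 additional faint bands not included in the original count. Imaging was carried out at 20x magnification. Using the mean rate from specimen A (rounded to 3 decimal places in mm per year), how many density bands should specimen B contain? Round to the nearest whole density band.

Specimen A: adjusted count: 507 + 7 = 514 density bands.
Specimen A: dividing by 2 density bands per year: 514 / 2 = 257 years.
A: 1473.4 mm over 257 years gives 1473.4 / 257 ≈ 5.733 mm/year.
B spans 488.1 / 5.733 = 85.14 years; at 2 density bands per year that is 85.14 × 2 ≈ 170 density bands.

170 density bands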